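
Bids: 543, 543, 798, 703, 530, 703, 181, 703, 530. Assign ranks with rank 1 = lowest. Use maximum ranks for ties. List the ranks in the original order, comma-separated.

Sorted (ascending): 181, 530, 530, 543, 543, 703, 703, 703, 798
The 2 values of 530 occupy positions 2–3 → each gets rank 3.
The 2 values of 543 occupy positions 4–5 → each gets rank 5.
The 3 values of 703 occupy positions 6–8 → each gets rank 8.

5, 5, 9, 8, 3, 8, 1, 8, 3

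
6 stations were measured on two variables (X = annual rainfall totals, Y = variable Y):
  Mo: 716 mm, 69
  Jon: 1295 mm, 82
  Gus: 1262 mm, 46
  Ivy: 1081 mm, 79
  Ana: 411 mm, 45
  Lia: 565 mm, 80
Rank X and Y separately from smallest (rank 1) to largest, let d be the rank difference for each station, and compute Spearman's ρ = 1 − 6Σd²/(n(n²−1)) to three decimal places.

0.486

Ranks of variable 1: 3, 6, 5, 4, 1, 2
Ranks of variable 2: 3, 6, 2, 4, 1, 5
d = r₁ − r₂: 0, 0, 3, 0, 0, -3
d²: 0, 0, 9, 0, 0, 9; Σd² = 18
ρ = 1 − 6·18/(6·35) = 1 − 108/210 = 0.486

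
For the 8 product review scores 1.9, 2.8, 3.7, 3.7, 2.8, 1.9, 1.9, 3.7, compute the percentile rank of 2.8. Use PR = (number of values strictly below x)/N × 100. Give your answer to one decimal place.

37.5

N = 8.
Strictly below 2.8: 3. Equal to 2.8: 2.
PR = 3/8 × 100 = 37.5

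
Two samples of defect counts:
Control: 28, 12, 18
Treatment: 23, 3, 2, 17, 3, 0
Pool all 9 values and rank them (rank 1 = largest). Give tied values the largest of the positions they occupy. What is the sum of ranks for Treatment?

37

Sorted (descending): 28, 23, 18, 17, 12, 3, 3, 2, 0
The 2 values of 3 occupy positions 6–7 → each gets rank 7.
Treatment values → pooled ranks: 23→2, 3→7, 2→8, 17→4, 3→7, 0→9
Rank sum = 2 + 7 + 8 + 4 + 7 + 9 = 37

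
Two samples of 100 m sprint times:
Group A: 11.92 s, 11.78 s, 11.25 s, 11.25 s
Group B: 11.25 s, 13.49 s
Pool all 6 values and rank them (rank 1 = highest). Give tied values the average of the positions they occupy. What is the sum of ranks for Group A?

Sorted (descending): 13.49, 11.92, 11.78, 11.25, 11.25, 11.25
The 3 values of 11.25 occupy positions 4–6 → average rank 5.
Group A values → pooled ranks: 11.92→2, 11.78→3, 11.25→5, 11.25→5
Rank sum = 2 + 3 + 5 + 5 = 15

15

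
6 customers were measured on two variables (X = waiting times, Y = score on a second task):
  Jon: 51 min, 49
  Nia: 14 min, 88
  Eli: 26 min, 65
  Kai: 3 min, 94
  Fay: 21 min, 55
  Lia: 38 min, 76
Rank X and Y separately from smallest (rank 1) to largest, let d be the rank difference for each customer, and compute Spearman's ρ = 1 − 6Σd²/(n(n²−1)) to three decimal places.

Ranks of variable 1: 6, 2, 4, 1, 3, 5
Ranks of variable 2: 1, 5, 3, 6, 2, 4
d = r₁ − r₂: 5, -3, 1, -5, 1, 1
d²: 25, 9, 1, 25, 1, 1; Σd² = 62
ρ = 1 − 6·62/(6·35) = 1 − 372/210 = -0.771

-0.771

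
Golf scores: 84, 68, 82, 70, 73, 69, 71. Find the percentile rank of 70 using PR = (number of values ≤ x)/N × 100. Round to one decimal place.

N = 7.
Strictly below 70: 2. Equal to 70: 1.
PR = 3/7 × 100 = 42.9

42.9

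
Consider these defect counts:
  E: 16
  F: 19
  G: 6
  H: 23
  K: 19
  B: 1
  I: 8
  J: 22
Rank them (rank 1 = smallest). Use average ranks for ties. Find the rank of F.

Sorted (ascending): 1, 6, 8, 16, 19, 19, 22, 23
The 2 values of 19 occupy positions 5–6 → average rank (5+6)/2 = 5.5.
F has value 19 → rank 5.5.

5.5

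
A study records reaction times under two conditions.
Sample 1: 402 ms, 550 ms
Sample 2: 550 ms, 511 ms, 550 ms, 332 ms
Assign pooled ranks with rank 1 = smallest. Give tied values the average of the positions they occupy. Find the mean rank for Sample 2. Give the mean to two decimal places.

3.50

Sorted (ascending): 332, 402, 511, 550, 550, 550
The 3 values of 550 occupy positions 4–6 → average rank 5.
Sample 2 values → pooled ranks: 550→5, 511→3, 550→5, 332→1
Mean rank = (5 + 3 + 5 + 1) / 4 = 3.50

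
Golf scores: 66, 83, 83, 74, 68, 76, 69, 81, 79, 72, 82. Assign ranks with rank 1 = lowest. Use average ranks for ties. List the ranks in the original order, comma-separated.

1, 10.5, 10.5, 5, 2, 6, 3, 8, 7, 4, 9

Sorted (ascending): 66, 68, 69, 72, 74, 76, 79, 81, 82, 83, 83
The 2 values of 83 occupy positions 10–11 → average rank (10+11)/2 = 10.5.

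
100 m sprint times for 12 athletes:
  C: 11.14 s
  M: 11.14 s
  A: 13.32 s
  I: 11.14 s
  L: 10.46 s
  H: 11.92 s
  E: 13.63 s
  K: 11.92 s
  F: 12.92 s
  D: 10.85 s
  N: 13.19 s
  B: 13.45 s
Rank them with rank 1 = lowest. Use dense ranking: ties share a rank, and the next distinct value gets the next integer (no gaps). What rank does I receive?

Sorted (ascending): 10.46, 10.85, 11.14, 11.14, 11.14, 11.92, 11.92, 12.92, 13.19, 13.32, 13.45, 13.63
The 3 values of 11.14 share dense rank 3.
The 2 values of 11.92 share dense rank 4.
Remaining distinct values take the next consecutive integers.
I has value 11.14 s → rank 3.

3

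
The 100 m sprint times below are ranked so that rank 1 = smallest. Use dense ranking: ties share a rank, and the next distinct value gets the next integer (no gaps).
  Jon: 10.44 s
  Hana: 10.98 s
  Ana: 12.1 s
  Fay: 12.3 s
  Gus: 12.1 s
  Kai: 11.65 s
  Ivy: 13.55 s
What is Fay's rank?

5

Sorted (ascending): 10.44, 10.98, 11.65, 12.1, 12.1, 12.3, 13.55
The 2 values of 12.1 share dense rank 4.
Remaining distinct values take the next consecutive integers.
Fay has value 12.3 s → rank 5.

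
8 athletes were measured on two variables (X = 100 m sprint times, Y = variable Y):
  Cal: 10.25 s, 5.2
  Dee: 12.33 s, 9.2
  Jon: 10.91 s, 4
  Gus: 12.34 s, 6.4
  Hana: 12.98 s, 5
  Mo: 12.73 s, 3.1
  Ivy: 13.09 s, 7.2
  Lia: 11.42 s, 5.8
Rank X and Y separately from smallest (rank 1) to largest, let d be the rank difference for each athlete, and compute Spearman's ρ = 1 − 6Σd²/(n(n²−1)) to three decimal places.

0.143

Ranks of variable 1: 1, 4, 2, 5, 7, 6, 8, 3
Ranks of variable 2: 4, 8, 2, 6, 3, 1, 7, 5
d = r₁ − r₂: -3, -4, 0, -1, 4, 5, 1, -2
d²: 9, 16, 0, 1, 16, 25, 1, 4; Σd² = 72
ρ = 1 − 6·72/(8·63) = 1 − 432/504 = 0.143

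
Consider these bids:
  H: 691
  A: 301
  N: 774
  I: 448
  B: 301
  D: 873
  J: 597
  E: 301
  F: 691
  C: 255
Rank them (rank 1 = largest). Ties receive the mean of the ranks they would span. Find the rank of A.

Sorted (descending): 873, 774, 691, 691, 597, 448, 301, 301, 301, 255
The 2 values of 691 occupy positions 3–4 → average rank (3+4)/2 = 3.5.
The 3 values of 301 occupy positions 7–9 → average rank 8.
A has value 301 → rank 8.

8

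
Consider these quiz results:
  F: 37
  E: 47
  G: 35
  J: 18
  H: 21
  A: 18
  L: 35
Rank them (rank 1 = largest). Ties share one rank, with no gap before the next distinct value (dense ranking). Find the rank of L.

Sorted (descending): 47, 37, 35, 35, 21, 18, 18
The 2 values of 35 share dense rank 3.
The 2 values of 18 share dense rank 5.
Remaining distinct values take the next consecutive integers.
L has value 35 → rank 3.

3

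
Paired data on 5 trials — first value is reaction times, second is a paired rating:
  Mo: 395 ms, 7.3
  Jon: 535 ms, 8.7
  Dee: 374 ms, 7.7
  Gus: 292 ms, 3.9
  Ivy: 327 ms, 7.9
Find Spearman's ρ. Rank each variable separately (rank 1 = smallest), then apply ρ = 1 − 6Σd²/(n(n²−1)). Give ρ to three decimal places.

Ranks of variable 1: 4, 5, 3, 1, 2
Ranks of variable 2: 2, 5, 3, 1, 4
d = r₁ − r₂: 2, 0, 0, 0, -2
d²: 4, 0, 0, 0, 4; Σd² = 8
ρ = 1 − 6·8/(5·24) = 1 − 48/120 = 0.600

0.600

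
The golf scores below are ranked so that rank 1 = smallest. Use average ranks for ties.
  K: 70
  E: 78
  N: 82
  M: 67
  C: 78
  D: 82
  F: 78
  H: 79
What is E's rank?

4

Sorted (ascending): 67, 70, 78, 78, 78, 79, 82, 82
The 3 values of 78 occupy positions 3–5 → average rank 4.
The 2 values of 82 occupy positions 7–8 → average rank (7+8)/2 = 7.5.
E has value 78 → rank 4.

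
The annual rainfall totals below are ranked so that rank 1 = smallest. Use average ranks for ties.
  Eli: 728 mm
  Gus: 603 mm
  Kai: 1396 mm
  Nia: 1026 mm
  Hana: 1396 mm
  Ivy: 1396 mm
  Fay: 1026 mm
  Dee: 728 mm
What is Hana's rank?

7

Sorted (ascending): 603, 728, 728, 1026, 1026, 1396, 1396, 1396
The 2 values of 728 occupy positions 2–3 → average rank (2+3)/2 = 2.5.
The 2 values of 1026 occupy positions 4–5 → average rank (4+5)/2 = 4.5.
The 3 values of 1396 occupy positions 6–8 → average rank 7.
Hana has value 1396 mm → rank 7.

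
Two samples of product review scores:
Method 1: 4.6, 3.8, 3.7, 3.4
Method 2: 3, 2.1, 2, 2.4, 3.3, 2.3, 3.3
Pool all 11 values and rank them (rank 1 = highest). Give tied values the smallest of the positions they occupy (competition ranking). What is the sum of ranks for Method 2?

Sorted (descending): 4.6, 3.8, 3.7, 3.4, 3.3, 3.3, 3, 2.4, 2.3, 2.1, 2
The 2 values of 3.3 occupy positions 5–6 → each gets rank 5.
Method 2 values → pooled ranks: 3→7, 2.1→10, 2→11, 2.4→8, 3.3→5, 2.3→9, 3.3→5
Rank sum = 7 + 10 + 11 + 8 + 5 + 9 + 5 = 55

55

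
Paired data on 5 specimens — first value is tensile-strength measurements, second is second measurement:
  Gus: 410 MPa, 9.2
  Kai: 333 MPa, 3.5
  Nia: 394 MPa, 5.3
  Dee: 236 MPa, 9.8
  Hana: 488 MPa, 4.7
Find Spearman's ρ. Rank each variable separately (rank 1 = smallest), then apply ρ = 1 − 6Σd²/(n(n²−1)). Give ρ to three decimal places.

Ranks of variable 1: 4, 2, 3, 1, 5
Ranks of variable 2: 4, 1, 3, 5, 2
d = r₁ − r₂: 0, 1, 0, -4, 3
d²: 0, 1, 0, 16, 9; Σd² = 26
ρ = 1 − 6·26/(5·24) = 1 − 156/120 = -0.300

-0.300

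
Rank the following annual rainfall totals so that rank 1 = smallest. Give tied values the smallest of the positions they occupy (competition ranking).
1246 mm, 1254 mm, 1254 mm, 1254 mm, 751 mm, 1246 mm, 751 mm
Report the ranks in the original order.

3, 5, 5, 5, 1, 3, 1

Sorted (ascending): 751, 751, 1246, 1246, 1254, 1254, 1254
The 2 values of 751 occupy positions 1–2 → each gets rank 1.
The 2 values of 1246 occupy positions 3–4 → each gets rank 3.
The 3 values of 1254 occupy positions 5–7 → each gets rank 5.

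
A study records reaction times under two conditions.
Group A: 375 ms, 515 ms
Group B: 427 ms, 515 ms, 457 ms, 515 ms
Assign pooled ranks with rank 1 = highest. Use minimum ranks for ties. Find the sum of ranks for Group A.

Sorted (descending): 515, 515, 515, 457, 427, 375
The 3 values of 515 occupy positions 1–3 → each gets rank 1.
Group A values → pooled ranks: 375→6, 515→1
Rank sum = 6 + 1 = 7

7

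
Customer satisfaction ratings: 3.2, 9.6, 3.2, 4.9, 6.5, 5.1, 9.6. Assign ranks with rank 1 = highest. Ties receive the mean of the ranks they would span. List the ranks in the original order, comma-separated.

Sorted (descending): 9.6, 9.6, 6.5, 5.1, 4.9, 3.2, 3.2
The 2 values of 9.6 occupy positions 1–2 → average rank (1+2)/2 = 1.5.
The 2 values of 3.2 occupy positions 6–7 → average rank (6+7)/2 = 6.5.

6.5, 1.5, 6.5, 5, 3, 4, 1.5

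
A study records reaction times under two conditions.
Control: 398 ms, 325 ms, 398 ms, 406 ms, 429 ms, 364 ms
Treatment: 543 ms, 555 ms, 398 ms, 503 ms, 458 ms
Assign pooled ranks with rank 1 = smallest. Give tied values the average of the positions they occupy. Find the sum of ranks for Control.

Sorted (ascending): 325, 364, 398, 398, 398, 406, 429, 458, 503, 543, 555
The 3 values of 398 occupy positions 3–5 → average rank 4.
Control values → pooled ranks: 398→4, 325→1, 398→4, 406→6, 429→7, 364→2
Rank sum = 4 + 1 + 4 + 6 + 7 + 2 = 24

24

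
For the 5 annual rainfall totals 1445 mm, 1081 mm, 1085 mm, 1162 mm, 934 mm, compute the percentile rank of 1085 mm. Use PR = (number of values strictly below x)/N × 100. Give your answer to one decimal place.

N = 5.
Strictly below 1085: 2. Equal to 1085: 1.
PR = 2/5 × 100 = 40.0

40.0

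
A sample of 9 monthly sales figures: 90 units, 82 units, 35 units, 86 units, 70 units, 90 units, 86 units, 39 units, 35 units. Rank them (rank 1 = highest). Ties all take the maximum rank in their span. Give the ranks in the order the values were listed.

2, 5, 9, 4, 6, 2, 4, 7, 9

Sorted (descending): 90, 90, 86, 86, 82, 70, 39, 35, 35
The 2 values of 90 occupy positions 1–2 → each gets rank 2.
The 2 values of 86 occupy positions 3–4 → each gets rank 4.
The 2 values of 35 occupy positions 8–9 → each gets rank 9.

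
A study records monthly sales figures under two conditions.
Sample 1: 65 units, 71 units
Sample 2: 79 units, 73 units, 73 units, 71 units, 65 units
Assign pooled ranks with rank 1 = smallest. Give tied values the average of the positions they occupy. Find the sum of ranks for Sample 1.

5

Sorted (ascending): 65, 65, 71, 71, 73, 73, 79
The 2 values of 65 occupy positions 1–2 → average rank (1+2)/2 = 1.5.
The 2 values of 71 occupy positions 3–4 → average rank (3+4)/2 = 3.5.
The 2 values of 73 occupy positions 5–6 → average rank (5+6)/2 = 5.5.
Sample 1 values → pooled ranks: 65→1.5, 71→3.5
Rank sum = 1.5 + 3.5 = 5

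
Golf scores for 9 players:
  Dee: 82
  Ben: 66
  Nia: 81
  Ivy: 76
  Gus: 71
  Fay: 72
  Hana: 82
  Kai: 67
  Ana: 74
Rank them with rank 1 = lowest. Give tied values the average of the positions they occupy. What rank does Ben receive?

Sorted (ascending): 66, 67, 71, 72, 74, 76, 81, 82, 82
The 2 values of 82 occupy positions 8–9 → average rank (8+9)/2 = 8.5.
Ben has value 66 → rank 1.

1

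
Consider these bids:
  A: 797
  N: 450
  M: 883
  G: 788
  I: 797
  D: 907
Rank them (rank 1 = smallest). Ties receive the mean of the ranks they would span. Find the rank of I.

3.5

Sorted (ascending): 450, 788, 797, 797, 883, 907
The 2 values of 797 occupy positions 3–4 → average rank (3+4)/2 = 3.5.
I has value 797 → rank 3.5.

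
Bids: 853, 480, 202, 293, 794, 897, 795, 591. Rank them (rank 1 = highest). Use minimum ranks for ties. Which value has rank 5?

Sorted (descending): 897, 853, 795, 794, 591, 480, 293, 202
No ties — each value takes its position as its rank.
Rank 5 → value 591.

591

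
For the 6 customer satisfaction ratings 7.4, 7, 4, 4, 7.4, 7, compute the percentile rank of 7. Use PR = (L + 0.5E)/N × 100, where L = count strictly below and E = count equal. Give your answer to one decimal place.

50.0

N = 6.
Strictly below 7: 2. Equal to 7: 2.
PR = (2 + 0.5·2)/6 × 100 = 50.0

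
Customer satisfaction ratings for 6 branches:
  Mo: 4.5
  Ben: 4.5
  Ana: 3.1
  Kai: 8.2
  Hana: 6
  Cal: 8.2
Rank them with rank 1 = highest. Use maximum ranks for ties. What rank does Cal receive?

2

Sorted (descending): 8.2, 8.2, 6, 4.5, 4.5, 3.1
The 2 values of 8.2 occupy positions 1–2 → each gets rank 2.
The 2 values of 4.5 occupy positions 4–5 → each gets rank 5.
Cal has value 8.2 → rank 2.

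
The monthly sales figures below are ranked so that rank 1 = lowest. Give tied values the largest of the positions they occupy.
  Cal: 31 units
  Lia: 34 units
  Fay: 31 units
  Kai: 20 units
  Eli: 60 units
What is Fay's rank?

3

Sorted (ascending): 20, 31, 31, 34, 60
The 2 values of 31 occupy positions 2–3 → each gets rank 3.
Fay has value 31 units → rank 3.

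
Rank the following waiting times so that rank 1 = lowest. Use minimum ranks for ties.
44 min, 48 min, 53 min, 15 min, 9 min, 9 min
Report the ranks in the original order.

Sorted (ascending): 9, 9, 15, 44, 48, 53
The 2 values of 9 occupy positions 1–2 → each gets rank 1.

4, 5, 6, 3, 1, 1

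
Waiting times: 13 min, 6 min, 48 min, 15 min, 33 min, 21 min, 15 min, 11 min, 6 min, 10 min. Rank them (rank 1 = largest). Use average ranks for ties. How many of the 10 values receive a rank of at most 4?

3

Sorted (descending): 48, 33, 21, 15, 15, 13, 11, 10, 6, 6
The 2 values of 15 occupy positions 4–5 → average rank (4+5)/2 = 4.5.
The 2 values of 6 occupy positions 9–10 → average rank (9+10)/2 = 9.5.
Ranks ≤ 4: {1, 2, 3} → 3 values.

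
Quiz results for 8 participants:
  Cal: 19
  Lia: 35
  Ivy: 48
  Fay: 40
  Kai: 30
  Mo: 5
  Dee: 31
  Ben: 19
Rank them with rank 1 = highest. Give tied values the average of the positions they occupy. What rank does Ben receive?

Sorted (descending): 48, 40, 35, 31, 30, 19, 19, 5
The 2 values of 19 occupy positions 6–7 → average rank (6+7)/2 = 6.5.
Ben has value 19 → rank 6.5.

6.5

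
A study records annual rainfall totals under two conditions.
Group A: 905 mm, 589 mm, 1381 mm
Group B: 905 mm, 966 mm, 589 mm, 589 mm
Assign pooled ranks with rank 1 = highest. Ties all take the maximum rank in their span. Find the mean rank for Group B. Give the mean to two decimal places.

Sorted (descending): 1381, 966, 905, 905, 589, 589, 589
The 2 values of 905 occupy positions 3–4 → each gets rank 4.
The 3 values of 589 occupy positions 5–7 → each gets rank 7.
Group B values → pooled ranks: 905→4, 966→2, 589→7, 589→7
Mean rank = (4 + 2 + 7 + 7) / 4 = 5.00

5.00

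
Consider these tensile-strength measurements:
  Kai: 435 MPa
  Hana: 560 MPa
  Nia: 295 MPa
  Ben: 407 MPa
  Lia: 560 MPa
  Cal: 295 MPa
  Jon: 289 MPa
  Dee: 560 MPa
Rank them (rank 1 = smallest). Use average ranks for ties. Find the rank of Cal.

Sorted (ascending): 289, 295, 295, 407, 435, 560, 560, 560
The 2 values of 295 occupy positions 2–3 → average rank (2+3)/2 = 2.5.
The 3 values of 560 occupy positions 6–8 → average rank 7.
Cal has value 295 MPa → rank 2.5.

2.5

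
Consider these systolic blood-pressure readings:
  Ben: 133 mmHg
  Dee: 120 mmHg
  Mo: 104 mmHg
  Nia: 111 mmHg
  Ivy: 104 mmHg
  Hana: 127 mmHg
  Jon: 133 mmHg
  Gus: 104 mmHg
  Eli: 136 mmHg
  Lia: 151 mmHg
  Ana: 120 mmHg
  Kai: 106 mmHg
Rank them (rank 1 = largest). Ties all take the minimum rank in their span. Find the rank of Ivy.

Sorted (descending): 151, 136, 133, 133, 127, 120, 120, 111, 106, 104, 104, 104
The 2 values of 133 occupy positions 3–4 → each gets rank 3.
The 2 values of 120 occupy positions 6–7 → each gets rank 6.
The 3 values of 104 occupy positions 10–12 → each gets rank 10.
Ivy has value 104 mmHg → rank 10.

10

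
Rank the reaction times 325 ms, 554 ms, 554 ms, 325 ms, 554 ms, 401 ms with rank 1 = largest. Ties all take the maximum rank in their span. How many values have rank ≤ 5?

Sorted (descending): 554, 554, 554, 401, 325, 325
The 3 values of 554 occupy positions 1–3 → each gets rank 3.
The 2 values of 325 occupy positions 5–6 → each gets rank 6.
Ranks ≤ 5: {3, 3, 3, 4} → 4 values.

4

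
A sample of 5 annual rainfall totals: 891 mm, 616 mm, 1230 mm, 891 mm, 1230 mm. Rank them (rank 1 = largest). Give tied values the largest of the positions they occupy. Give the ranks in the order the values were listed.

Sorted (descending): 1230, 1230, 891, 891, 616
The 2 values of 1230 occupy positions 1–2 → each gets rank 2.
The 2 values of 891 occupy positions 3–4 → each gets rank 4.

4, 5, 2, 4, 2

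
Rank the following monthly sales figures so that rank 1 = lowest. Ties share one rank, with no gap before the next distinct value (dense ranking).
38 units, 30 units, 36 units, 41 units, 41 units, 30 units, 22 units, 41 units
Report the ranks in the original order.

Sorted (ascending): 22, 30, 30, 36, 38, 41, 41, 41
The 2 values of 30 share dense rank 2.
The 3 values of 41 share dense rank 5.
Remaining distinct values take the next consecutive integers.

4, 2, 3, 5, 5, 2, 1, 5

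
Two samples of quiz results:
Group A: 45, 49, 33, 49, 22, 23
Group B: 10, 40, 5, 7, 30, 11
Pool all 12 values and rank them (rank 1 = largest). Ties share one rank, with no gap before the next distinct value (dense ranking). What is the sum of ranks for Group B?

46

Sorted (descending): 49, 49, 45, 40, 33, 30, 23, 22, 11, 10, 7, 5
The 2 values of 49 share dense rank 1.
Remaining distinct values take the next consecutive integers.
Group B values → pooled ranks: 10→9, 40→3, 5→11, 7→10, 30→5, 11→8
Rank sum = 9 + 3 + 11 + 10 + 5 + 8 = 46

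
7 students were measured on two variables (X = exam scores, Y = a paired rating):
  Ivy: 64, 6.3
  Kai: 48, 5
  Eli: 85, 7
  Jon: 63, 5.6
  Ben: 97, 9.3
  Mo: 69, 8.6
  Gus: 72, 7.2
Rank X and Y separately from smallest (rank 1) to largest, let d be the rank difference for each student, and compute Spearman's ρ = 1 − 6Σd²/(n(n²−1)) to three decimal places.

0.857

Ranks of variable 1: 3, 1, 6, 2, 7, 4, 5
Ranks of variable 2: 3, 1, 4, 2, 7, 6, 5
d = r₁ − r₂: 0, 0, 2, 0, 0, -2, 0
d²: 0, 0, 4, 0, 0, 4, 0; Σd² = 8
ρ = 1 − 6·8/(7·48) = 1 − 48/336 = 0.857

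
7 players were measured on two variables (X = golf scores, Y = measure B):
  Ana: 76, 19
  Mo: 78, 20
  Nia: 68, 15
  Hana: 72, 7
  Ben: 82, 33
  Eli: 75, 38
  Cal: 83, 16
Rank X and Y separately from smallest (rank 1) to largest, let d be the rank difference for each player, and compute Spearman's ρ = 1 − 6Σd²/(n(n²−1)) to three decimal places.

Ranks of variable 1: 4, 5, 1, 2, 6, 3, 7
Ranks of variable 2: 4, 5, 2, 1, 6, 7, 3
d = r₁ − r₂: 0, 0, -1, 1, 0, -4, 4
d²: 0, 0, 1, 1, 0, 16, 16; Σd² = 34
ρ = 1 − 6·34/(7·48) = 1 − 204/336 = 0.393

0.393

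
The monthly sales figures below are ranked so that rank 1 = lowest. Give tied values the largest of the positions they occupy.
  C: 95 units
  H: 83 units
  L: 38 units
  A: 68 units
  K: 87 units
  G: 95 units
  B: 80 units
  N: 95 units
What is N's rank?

Sorted (ascending): 38, 68, 80, 83, 87, 95, 95, 95
The 3 values of 95 occupy positions 6–8 → each gets rank 8.
N has value 95 units → rank 8.

8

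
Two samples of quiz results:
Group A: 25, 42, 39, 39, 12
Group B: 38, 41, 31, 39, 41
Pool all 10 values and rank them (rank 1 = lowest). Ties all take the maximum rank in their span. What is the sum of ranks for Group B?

Sorted (ascending): 12, 25, 31, 38, 39, 39, 39, 41, 41, 42
The 3 values of 39 occupy positions 5–7 → each gets rank 7.
The 2 values of 41 occupy positions 8–9 → each gets rank 9.
Group B values → pooled ranks: 38→4, 41→9, 31→3, 39→7, 41→9
Rank sum = 4 + 9 + 3 + 7 + 9 = 32

32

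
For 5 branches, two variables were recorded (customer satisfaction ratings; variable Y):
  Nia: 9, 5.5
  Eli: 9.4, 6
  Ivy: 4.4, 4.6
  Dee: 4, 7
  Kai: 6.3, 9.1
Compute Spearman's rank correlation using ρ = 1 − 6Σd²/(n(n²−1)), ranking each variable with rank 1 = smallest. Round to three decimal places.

-0.100

Ranks of variable 1: 4, 5, 2, 1, 3
Ranks of variable 2: 2, 3, 1, 4, 5
d = r₁ − r₂: 2, 2, 1, -3, -2
d²: 4, 4, 1, 9, 4; Σd² = 22
ρ = 1 − 6·22/(5·24) = 1 − 132/120 = -0.100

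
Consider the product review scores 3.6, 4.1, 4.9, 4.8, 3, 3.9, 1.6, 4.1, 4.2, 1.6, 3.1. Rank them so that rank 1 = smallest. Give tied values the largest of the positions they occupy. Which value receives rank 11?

Sorted (ascending): 1.6, 1.6, 3, 3.1, 3.6, 3.9, 4.1, 4.1, 4.2, 4.8, 4.9
The 2 values of 1.6 occupy positions 1–2 → each gets rank 2.
The 2 values of 4.1 occupy positions 7–8 → each gets rank 8.
Rank 11 → value 4.9.

4.9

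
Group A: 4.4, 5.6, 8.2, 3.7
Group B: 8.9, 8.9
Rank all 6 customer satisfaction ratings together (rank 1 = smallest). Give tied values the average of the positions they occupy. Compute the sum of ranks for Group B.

11

Sorted (ascending): 3.7, 4.4, 5.6, 8.2, 8.9, 8.9
The 2 values of 8.9 occupy positions 5–6 → average rank (5+6)/2 = 5.5.
Group B values → pooled ranks: 8.9→5.5, 8.9→5.5
Rank sum = 5.5 + 5.5 = 11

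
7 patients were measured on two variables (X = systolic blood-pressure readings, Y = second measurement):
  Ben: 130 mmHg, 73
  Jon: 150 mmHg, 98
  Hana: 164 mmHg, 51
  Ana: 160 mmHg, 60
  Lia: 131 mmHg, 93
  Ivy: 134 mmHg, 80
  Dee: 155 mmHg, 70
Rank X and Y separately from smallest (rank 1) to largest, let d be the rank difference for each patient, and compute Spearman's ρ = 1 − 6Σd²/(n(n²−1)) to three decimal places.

-0.679

Ranks of variable 1: 1, 4, 7, 6, 2, 3, 5
Ranks of variable 2: 4, 7, 1, 2, 6, 5, 3
d = r₁ − r₂: -3, -3, 6, 4, -4, -2, 2
d²: 9, 9, 36, 16, 16, 4, 4; Σd² = 94
ρ = 1 − 6·94/(7·48) = 1 − 564/336 = -0.679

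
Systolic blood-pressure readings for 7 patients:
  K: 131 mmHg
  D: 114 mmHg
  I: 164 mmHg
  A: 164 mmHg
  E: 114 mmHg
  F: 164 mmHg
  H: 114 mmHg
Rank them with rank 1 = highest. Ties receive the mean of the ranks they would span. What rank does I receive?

2

Sorted (descending): 164, 164, 164, 131, 114, 114, 114
The 3 values of 164 occupy positions 1–3 → average rank 2.
The 3 values of 114 occupy positions 5–7 → average rank 6.
I has value 164 mmHg → rank 2.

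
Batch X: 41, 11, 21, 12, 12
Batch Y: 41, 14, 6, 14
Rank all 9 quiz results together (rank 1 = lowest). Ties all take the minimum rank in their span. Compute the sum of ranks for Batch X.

Sorted (ascending): 6, 11, 12, 12, 14, 14, 21, 41, 41
The 2 values of 12 occupy positions 3–4 → each gets rank 3.
The 2 values of 14 occupy positions 5–6 → each gets rank 5.
The 2 values of 41 occupy positions 8–9 → each gets rank 8.
Batch X values → pooled ranks: 41→8, 11→2, 21→7, 12→3, 12→3
Rank sum = 8 + 2 + 7 + 3 + 3 = 23

23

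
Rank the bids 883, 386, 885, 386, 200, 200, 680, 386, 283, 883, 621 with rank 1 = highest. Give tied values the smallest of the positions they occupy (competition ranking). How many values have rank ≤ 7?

Sorted (descending): 885, 883, 883, 680, 621, 386, 386, 386, 283, 200, 200
The 2 values of 883 occupy positions 2–3 → each gets rank 2.
The 3 values of 386 occupy positions 6–8 → each gets rank 6.
The 2 values of 200 occupy positions 10–11 → each gets rank 10.
Ranks ≤ 7: {1, 2, 2, 4, 5, 6, 6, 6} → 8 values.

8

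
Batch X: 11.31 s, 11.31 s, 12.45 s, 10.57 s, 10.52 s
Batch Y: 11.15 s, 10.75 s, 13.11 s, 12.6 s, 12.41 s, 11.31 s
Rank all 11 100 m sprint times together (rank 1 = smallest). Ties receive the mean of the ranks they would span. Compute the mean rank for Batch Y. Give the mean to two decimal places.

Sorted (ascending): 10.52, 10.57, 10.75, 11.15, 11.31, 11.31, 11.31, 12.41, 12.45, 12.6, 13.11
The 3 values of 11.31 occupy positions 5–7 → average rank 6.
Batch Y values → pooled ranks: 11.15→4, 10.75→3, 13.11→11, 12.6→10, 12.41→8, 11.31→6
Mean rank = (4 + 3 + 11 + 10 + 8 + 6) / 6 = 7.00

7.00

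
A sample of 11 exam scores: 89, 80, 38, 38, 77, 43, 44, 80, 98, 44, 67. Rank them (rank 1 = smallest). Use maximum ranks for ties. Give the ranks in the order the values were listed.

Sorted (ascending): 38, 38, 43, 44, 44, 67, 77, 80, 80, 89, 98
The 2 values of 38 occupy positions 1–2 → each gets rank 2.
The 2 values of 44 occupy positions 4–5 → each gets rank 5.
The 2 values of 80 occupy positions 8–9 → each gets rank 9.

10, 9, 2, 2, 7, 3, 5, 9, 11, 5, 6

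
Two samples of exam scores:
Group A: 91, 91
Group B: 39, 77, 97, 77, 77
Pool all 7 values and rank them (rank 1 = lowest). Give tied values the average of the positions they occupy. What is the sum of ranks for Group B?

17

Sorted (ascending): 39, 77, 77, 77, 91, 91, 97
The 3 values of 77 occupy positions 2–4 → average rank 3.
The 2 values of 91 occupy positions 5–6 → average rank (5+6)/2 = 5.5.
Group B values → pooled ranks: 39→1, 77→3, 97→7, 77→3, 77→3
Rank sum = 1 + 3 + 7 + 3 + 3 = 17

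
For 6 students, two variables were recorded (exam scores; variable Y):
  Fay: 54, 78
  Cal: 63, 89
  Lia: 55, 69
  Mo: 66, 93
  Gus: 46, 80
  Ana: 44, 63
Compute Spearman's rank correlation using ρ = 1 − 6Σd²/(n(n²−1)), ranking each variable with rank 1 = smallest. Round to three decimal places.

0.771

Ranks of variable 1: 3, 5, 4, 6, 2, 1
Ranks of variable 2: 3, 5, 2, 6, 4, 1
d = r₁ − r₂: 0, 0, 2, 0, -2, 0
d²: 0, 0, 4, 0, 4, 0; Σd² = 8
ρ = 1 − 6·8/(6·35) = 1 − 48/210 = 0.771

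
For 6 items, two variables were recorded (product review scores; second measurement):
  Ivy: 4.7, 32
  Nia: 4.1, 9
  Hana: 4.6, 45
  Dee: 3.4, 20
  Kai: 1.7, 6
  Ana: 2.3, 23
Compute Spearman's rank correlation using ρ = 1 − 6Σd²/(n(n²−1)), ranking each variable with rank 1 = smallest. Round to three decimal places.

0.714

Ranks of variable 1: 6, 4, 5, 3, 1, 2
Ranks of variable 2: 5, 2, 6, 3, 1, 4
d = r₁ − r₂: 1, 2, -1, 0, 0, -2
d²: 1, 4, 1, 0, 0, 4; Σd² = 10
ρ = 1 − 6·10/(6·35) = 1 − 60/210 = 0.714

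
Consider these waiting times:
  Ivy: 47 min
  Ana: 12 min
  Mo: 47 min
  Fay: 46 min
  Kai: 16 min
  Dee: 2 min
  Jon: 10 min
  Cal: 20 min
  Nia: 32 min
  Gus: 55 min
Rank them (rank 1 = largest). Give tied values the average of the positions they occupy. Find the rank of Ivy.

2.5

Sorted (descending): 55, 47, 47, 46, 32, 20, 16, 12, 10, 2
The 2 values of 47 occupy positions 2–3 → average rank (2+3)/2 = 2.5.
Ivy has value 47 min → rank 2.5.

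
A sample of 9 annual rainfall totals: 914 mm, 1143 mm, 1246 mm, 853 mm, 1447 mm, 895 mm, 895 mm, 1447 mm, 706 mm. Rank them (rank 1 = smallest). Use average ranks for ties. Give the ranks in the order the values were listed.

5, 6, 7, 2, 8.5, 3.5, 3.5, 8.5, 1

Sorted (ascending): 706, 853, 895, 895, 914, 1143, 1246, 1447, 1447
The 2 values of 895 occupy positions 3–4 → average rank (3+4)/2 = 3.5.
The 2 values of 1447 occupy positions 8–9 → average rank (8+9)/2 = 8.5.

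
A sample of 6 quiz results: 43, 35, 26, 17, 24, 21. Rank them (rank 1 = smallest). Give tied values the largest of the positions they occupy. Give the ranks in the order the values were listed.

6, 5, 4, 1, 3, 2

Sorted (ascending): 17, 21, 24, 26, 35, 43
No ties — each value takes its position as its rank.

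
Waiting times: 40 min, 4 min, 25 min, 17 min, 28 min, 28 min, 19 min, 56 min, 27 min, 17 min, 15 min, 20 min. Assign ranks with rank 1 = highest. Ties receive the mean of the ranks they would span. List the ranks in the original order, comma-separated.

Sorted (descending): 56, 40, 28, 28, 27, 25, 20, 19, 17, 17, 15, 4
The 2 values of 28 occupy positions 3–4 → average rank (3+4)/2 = 3.5.
The 2 values of 17 occupy positions 9–10 → average rank (9+10)/2 = 9.5.

2, 12, 6, 9.5, 3.5, 3.5, 8, 1, 5, 9.5, 11, 7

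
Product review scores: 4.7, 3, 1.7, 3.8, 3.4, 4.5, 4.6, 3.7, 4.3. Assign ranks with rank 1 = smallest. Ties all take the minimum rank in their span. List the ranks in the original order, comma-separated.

9, 2, 1, 5, 3, 7, 8, 4, 6

Sorted (ascending): 1.7, 3, 3.4, 3.7, 3.8, 4.3, 4.5, 4.6, 4.7
No ties — each value takes its position as its rank.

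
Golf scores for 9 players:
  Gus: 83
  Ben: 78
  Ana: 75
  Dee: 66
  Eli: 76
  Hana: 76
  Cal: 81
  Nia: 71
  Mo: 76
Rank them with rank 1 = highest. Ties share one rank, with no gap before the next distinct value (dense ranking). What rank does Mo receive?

Sorted (descending): 83, 81, 78, 76, 76, 76, 75, 71, 66
The 3 values of 76 share dense rank 4.
Remaining distinct values take the next consecutive integers.
Mo has value 76 → rank 4.

4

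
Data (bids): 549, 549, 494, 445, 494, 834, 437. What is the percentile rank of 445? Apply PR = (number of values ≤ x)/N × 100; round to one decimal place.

N = 7.
Strictly below 445: 1. Equal to 445: 1.
PR = 2/7 × 100 = 28.6

28.6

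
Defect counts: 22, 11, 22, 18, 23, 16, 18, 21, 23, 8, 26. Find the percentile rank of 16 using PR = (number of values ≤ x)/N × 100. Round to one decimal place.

N = 11.
Strictly below 16: 2. Equal to 16: 1.
PR = 3/11 × 100 = 27.3

27.3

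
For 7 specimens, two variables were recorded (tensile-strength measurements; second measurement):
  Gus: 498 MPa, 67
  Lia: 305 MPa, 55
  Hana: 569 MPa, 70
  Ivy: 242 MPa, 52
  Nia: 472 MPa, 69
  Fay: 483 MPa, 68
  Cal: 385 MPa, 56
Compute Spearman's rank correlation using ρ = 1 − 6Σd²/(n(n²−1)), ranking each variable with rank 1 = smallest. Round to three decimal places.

0.857

Ranks of variable 1: 6, 2, 7, 1, 4, 5, 3
Ranks of variable 2: 4, 2, 7, 1, 6, 5, 3
d = r₁ − r₂: 2, 0, 0, 0, -2, 0, 0
d²: 4, 0, 0, 0, 4, 0, 0; Σd² = 8
ρ = 1 − 6·8/(7·48) = 1 − 48/336 = 0.857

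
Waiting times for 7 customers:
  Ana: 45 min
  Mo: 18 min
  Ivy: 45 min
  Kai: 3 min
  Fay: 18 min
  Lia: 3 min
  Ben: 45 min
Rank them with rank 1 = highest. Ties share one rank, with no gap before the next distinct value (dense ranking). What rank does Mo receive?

2

Sorted (descending): 45, 45, 45, 18, 18, 3, 3
The 3 values of 45 share dense rank 1.
The 2 values of 18 share dense rank 2.
The 2 values of 3 share dense rank 3.
Mo has value 18 min → rank 2.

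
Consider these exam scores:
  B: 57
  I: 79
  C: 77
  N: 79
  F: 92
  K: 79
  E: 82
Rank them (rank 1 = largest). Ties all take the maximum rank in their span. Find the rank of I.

Sorted (descending): 92, 82, 79, 79, 79, 77, 57
The 3 values of 79 occupy positions 3–5 → each gets rank 5.
I has value 79 → rank 5.

5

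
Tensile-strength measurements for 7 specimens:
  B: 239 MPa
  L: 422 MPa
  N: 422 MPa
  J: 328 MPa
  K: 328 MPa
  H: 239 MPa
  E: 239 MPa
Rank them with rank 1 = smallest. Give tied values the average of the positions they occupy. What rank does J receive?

4.5

Sorted (ascending): 239, 239, 239, 328, 328, 422, 422
The 3 values of 239 occupy positions 1–3 → average rank 2.
The 2 values of 328 occupy positions 4–5 → average rank (4+5)/2 = 4.5.
The 2 values of 422 occupy positions 6–7 → average rank (6+7)/2 = 6.5.
J has value 328 MPa → rank 4.5.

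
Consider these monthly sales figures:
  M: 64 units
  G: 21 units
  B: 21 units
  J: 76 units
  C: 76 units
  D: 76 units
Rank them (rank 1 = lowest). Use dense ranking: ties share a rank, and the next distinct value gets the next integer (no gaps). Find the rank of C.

Sorted (ascending): 21, 21, 64, 76, 76, 76
The 2 values of 21 share dense rank 1.
The 3 values of 76 share dense rank 3.
Remaining distinct values take the next consecutive integers.
C has value 76 units → rank 3.

3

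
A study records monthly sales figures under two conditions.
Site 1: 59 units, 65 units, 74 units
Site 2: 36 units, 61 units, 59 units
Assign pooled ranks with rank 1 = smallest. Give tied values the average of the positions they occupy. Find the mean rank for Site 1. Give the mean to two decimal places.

4.50

Sorted (ascending): 36, 59, 59, 61, 65, 74
The 2 values of 59 occupy positions 2–3 → average rank (2+3)/2 = 2.5.
Site 1 values → pooled ranks: 59→2.5, 65→5, 74→6
Mean rank = (2.5 + 5 + 6) / 3 = 4.50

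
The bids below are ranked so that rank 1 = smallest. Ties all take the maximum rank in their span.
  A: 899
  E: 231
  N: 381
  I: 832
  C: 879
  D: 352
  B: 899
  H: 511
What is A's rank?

Sorted (ascending): 231, 352, 381, 511, 832, 879, 899, 899
The 2 values of 899 occupy positions 7–8 → each gets rank 8.
A has value 899 → rank 8.

8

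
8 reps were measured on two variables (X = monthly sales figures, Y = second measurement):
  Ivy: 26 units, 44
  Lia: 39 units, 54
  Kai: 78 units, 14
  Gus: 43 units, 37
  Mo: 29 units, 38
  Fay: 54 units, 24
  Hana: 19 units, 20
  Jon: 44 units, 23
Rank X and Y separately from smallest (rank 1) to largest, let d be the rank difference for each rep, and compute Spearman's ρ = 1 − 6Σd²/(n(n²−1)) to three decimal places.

-0.405

Ranks of variable 1: 2, 4, 8, 5, 3, 7, 1, 6
Ranks of variable 2: 7, 8, 1, 5, 6, 4, 2, 3
d = r₁ − r₂: -5, -4, 7, 0, -3, 3, -1, 3
d²: 25, 16, 49, 0, 9, 9, 1, 9; Σd² = 118
ρ = 1 − 6·118/(8·63) = 1 − 708/504 = -0.405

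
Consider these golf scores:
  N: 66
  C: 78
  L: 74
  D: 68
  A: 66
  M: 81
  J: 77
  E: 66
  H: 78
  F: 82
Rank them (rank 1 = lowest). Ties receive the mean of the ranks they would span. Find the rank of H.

7.5

Sorted (ascending): 66, 66, 66, 68, 74, 77, 78, 78, 81, 82
The 3 values of 66 occupy positions 1–3 → average rank 2.
The 2 values of 78 occupy positions 7–8 → average rank (7+8)/2 = 7.5.
H has value 78 → rank 7.5.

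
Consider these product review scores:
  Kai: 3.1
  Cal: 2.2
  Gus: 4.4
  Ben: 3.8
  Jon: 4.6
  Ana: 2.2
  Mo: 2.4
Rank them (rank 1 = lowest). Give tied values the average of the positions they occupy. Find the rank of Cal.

1.5

Sorted (ascending): 2.2, 2.2, 2.4, 3.1, 3.8, 4.4, 4.6
The 2 values of 2.2 occupy positions 1–2 → average rank (1+2)/2 = 1.5.
Cal has value 2.2 → rank 1.5.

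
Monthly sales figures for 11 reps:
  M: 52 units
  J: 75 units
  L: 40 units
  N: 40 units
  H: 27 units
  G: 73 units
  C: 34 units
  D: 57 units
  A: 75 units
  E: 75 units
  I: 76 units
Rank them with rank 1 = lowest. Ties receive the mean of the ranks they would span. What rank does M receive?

5

Sorted (ascending): 27, 34, 40, 40, 52, 57, 73, 75, 75, 75, 76
The 2 values of 40 occupy positions 3–4 → average rank (3+4)/2 = 3.5.
The 3 values of 75 occupy positions 8–10 → average rank 9.
M has value 52 units → rank 5.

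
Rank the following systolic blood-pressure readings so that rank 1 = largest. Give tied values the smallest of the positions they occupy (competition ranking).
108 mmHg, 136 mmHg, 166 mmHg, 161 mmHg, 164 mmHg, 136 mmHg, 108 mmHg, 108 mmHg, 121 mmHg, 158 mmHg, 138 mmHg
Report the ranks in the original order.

Sorted (descending): 166, 164, 161, 158, 138, 136, 136, 121, 108, 108, 108
The 2 values of 136 occupy positions 6–7 → each gets rank 6.
The 3 values of 108 occupy positions 9–11 → each gets rank 9.

9, 6, 1, 3, 2, 6, 9, 9, 8, 4, 5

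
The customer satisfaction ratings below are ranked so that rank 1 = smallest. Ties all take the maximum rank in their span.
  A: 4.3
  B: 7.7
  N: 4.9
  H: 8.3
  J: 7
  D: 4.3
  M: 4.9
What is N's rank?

Sorted (ascending): 4.3, 4.3, 4.9, 4.9, 7, 7.7, 8.3
The 2 values of 4.3 occupy positions 1–2 → each gets rank 2.
The 2 values of 4.9 occupy positions 3–4 → each gets rank 4.
N has value 4.9 → rank 4.

4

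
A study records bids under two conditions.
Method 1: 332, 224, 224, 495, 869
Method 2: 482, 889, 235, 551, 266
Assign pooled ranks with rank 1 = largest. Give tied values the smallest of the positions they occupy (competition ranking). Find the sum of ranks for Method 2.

Sorted (descending): 889, 869, 551, 495, 482, 332, 266, 235, 224, 224
The 2 values of 224 occupy positions 9–10 → each gets rank 9.
Method 2 values → pooled ranks: 482→5, 889→1, 235→8, 551→3, 266→7
Rank sum = 5 + 1 + 8 + 3 + 7 = 24

24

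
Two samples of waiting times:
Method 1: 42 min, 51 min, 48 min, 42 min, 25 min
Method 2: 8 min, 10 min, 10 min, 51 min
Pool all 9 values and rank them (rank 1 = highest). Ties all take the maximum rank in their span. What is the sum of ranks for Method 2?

Sorted (descending): 51, 51, 48, 42, 42, 25, 10, 10, 8
The 2 values of 51 occupy positions 1–2 → each gets rank 2.
The 2 values of 42 occupy positions 4–5 → each gets rank 5.
The 2 values of 10 occupy positions 7–8 → each gets rank 8.
Method 2 values → pooled ranks: 8→9, 10→8, 10→8, 51→2
Rank sum = 9 + 8 + 8 + 2 = 27

27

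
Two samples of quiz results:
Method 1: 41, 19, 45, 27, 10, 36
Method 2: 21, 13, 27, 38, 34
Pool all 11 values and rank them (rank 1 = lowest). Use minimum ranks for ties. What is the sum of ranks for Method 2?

Sorted (ascending): 10, 13, 19, 21, 27, 27, 34, 36, 38, 41, 45
The 2 values of 27 occupy positions 5–6 → each gets rank 5.
Method 2 values → pooled ranks: 21→4, 13→2, 27→5, 38→9, 34→7
Rank sum = 4 + 2 + 5 + 9 + 7 = 27

27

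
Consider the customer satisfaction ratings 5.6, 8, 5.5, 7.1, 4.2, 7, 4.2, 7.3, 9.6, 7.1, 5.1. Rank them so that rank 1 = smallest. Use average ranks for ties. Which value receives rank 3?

Sorted (ascending): 4.2, 4.2, 5.1, 5.5, 5.6, 7, 7.1, 7.1, 7.3, 8, 9.6
The 2 values of 4.2 occupy positions 1–2 → average rank (1+2)/2 = 1.5.
The 2 values of 7.1 occupy positions 7–8 → average rank (7+8)/2 = 7.5.
Rank 3 → value 5.1.

5.1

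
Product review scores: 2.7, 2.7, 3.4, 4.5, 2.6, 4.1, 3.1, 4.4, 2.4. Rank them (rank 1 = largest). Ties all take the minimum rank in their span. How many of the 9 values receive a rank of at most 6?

Sorted (descending): 4.5, 4.4, 4.1, 3.4, 3.1, 2.7, 2.7, 2.6, 2.4
The 2 values of 2.7 occupy positions 6–7 → each gets rank 6.
Ranks ≤ 6: {1, 2, 3, 4, 5, 6, 6} → 7 values.

7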